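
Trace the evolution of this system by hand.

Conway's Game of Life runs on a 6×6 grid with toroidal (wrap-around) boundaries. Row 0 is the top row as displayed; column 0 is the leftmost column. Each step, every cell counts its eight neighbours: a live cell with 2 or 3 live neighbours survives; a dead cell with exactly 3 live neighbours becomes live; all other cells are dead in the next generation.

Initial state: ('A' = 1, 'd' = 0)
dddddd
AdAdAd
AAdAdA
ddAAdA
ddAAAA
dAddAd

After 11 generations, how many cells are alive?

8

[0] dddddd
AdAdAd
AAdAdA
ddAAdA
ddAAAA
dAddAd
[1] dAdAdA
AdAAAd
dddddd
dddddd
AAdddA
ddAdAA
[2] dAdddd
AAAAAA
dddAdd
Addddd
AAddAA
ddAAdd
[3] dddddA
AAdAAA
dddAdd
AAddAd
AAAAAA
ddAAAA
[4] dAdddd
AdAAdA
dddAdd
dddddd
dddddd
dddddd
[5] AAAddd
AAAAAd
ddAAAd
dddddd
dddddd
dddddd
[6] AddddA
AdddAd
ddddAA
dddAdd
dddddd
dAdddd
[7] AAdddA
AdddAd
dddAAA
ddddAd
dddddd
Addddd
[8] dAdddd
dAdAdd
dddAdd
dddAAA
dddddd
AAdddA
[9] dAdddd
dddddd
dddAdd
dddAAd
dddddd
AAdddd
[10] AAdddd
dddddd
dddAAd
dddAAd
dddddd
AAdddd
[11] AAdddd
dddddd
dddAAd
dddAAd
dddddd
AAdddd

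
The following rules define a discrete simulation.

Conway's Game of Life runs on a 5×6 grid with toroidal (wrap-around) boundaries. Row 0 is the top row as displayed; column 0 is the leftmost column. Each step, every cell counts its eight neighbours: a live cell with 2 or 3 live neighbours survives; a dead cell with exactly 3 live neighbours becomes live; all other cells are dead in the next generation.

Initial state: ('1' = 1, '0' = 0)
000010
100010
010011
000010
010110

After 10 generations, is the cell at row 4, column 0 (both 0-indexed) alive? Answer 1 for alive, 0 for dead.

1

[0] 000010
100010
010011
000010
010110
[1] 000010
100110
100110
101000
000111
[2] 000000
000000
101010
111000
000111
[3] 000010
000000
101101
101000
111111
[4] 111010
000111
101101
000000
101010
[5] 101000
000000
101101
101010
101000
[6] 000000
101101
101111
101010
101000
[7] 101101
101000
000000
101010
000101
[8] 101101
101101
000101
000111
000000
[9] 101101
000000
000000
000101
101000
[10] 101101
000000
000000
000000
101000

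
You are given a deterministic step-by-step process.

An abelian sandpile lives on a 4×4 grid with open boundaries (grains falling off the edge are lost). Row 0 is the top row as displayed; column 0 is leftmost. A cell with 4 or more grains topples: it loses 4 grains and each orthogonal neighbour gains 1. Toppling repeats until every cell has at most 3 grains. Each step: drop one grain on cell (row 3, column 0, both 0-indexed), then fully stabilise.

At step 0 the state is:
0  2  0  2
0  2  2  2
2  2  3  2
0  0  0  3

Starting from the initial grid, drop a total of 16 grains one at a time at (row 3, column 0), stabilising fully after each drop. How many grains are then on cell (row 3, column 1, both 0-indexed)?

1

k=0  0  2  0  2
0  2  2  2
2  2  3  2
0  0  0  3
k=1  0  2  0  2
0  2  2  2
2  2  3  2
1  0  0  3
k=2  0  2  0  2
0  2  2  2
2  2  3  2
2  0  0  3
k=3  0  2  0  2
0  2  2  2
2  2  3  2
3  0  0  3
k=4  0  2  0  2
0  2  2  2
3  2  3  2
0  1  0  3
k=5  0  2  0  2
0  2  2  2
3  2  3  2
1  1  0  3
k=6  0  2  0  2
0  2  2  2
3  2  3  2
2  1  0  3
k=7  0  2  0  2
0  2  2  2
3  2  3  2
3  1  0  3
k=8  0  2  0  2
1  2  2  2
0  3  3  2
1  2  0  3
k=9  0  2  0  2
1  2  2  2
0  3  3  2
2  2  0  3
k=10  0  2  0  2
1  2  2  2
0  3  3  2
3  2  0  3
k=11  0  2  0  2
1  2  2  2
1  3  3  2
0  3  0  3
k=12  0  2  0  2
1  2  2  2
1  3  3  2
1  3  0  3
k=13  0  2  0  2
1  2  2  2
1  3  3  2
2  3  0  3
k=14  0  2  0  2
1  2  2  2
1  3  3  2
3  3  0  3
k=15  0  2  0  2
1  3  3  2
3  1  0  3
1  1  2  3
k=16  0  2  0  2
1  3  3  2
3  1  0  3
2  1  2  3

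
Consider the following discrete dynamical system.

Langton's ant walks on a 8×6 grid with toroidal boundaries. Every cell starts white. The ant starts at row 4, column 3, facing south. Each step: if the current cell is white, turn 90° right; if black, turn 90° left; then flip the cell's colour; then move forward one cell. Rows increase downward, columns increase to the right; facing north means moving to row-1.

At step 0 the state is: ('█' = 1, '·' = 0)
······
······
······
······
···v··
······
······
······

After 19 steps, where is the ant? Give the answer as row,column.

3,5

0) ······
······
······
······
···v··
······
······
······
1) ······
······
······
······
··<█··
······
······
······
2) ······
······
······
··^···
··██··
······
······
······
3) ······
······
······
··█>··
··██··
······
······
······
4) ······
······
······
··██··
··█v··
······
······
······
5) ······
······
······
··██··
··█·>·
······
······
······
6) ······
······
······
··██··
··█·█·
····v·
······
······
7) ······
······
······
··██··
··█·█·
···<█·
······
······
8) ······
······
······
··██··
··█^█·
···██·
······
······
9) ······
······
······
··██··
··██>·
···██·
······
······
10) ······
······
······
··██^·
··██··
···██·
······
······
11) ······
······
······
··███>
··██··
···██·
······
······
12) ······
······
······
··████
··██·v
···██·
······
······
13) ······
······
······
··████
··██<█
···██·
······
······
14) ······
······
······
··██^█
··████
···██·
······
······
15) ······
······
······
··█<·█
··████
···██·
······
······
16) ······
······
······
··█··█
··█v██
···██·
······
······
17) ······
······
······
··█··█
··█·>█
···██·
······
······
18) ······
······
······
··█·^█
··█··█
···██·
······
······
19) ······
······
······
··█·█>
··█··█
···██·
······
······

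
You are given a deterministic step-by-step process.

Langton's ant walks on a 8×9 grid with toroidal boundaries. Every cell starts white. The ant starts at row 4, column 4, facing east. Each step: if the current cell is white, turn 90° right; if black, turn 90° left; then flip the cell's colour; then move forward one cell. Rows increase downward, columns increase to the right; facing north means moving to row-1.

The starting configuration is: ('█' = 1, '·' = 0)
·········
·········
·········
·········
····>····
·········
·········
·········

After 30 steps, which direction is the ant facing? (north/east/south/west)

east

t=0: ·········
·········
·········
·········
····>····
·········
·········
·········
t=1: ·········
·········
·········
·········
····█····
····v····
·········
·········
t=2: ·········
·········
·········
·········
····█····
···<█····
·········
·········
t=3: ·········
·········
·········
·········
···^█····
···██····
·········
·········
t=4: ·········
·········
·········
·········
···█>····
···██····
·········
·········
t=5: ·········
·········
·········
····^····
···█·····
···██····
·········
·········
t=6: ·········
·········
·········
····█>···
···█·····
···██····
·········
·········
t=7: ·········
·········
·········
····██···
···█·v···
···██····
·········
·········
t=8: ·········
·········
·········
····██···
···█<█···
···██····
·········
·········
t=9: ·········
·········
·········
····^█···
···███···
···██····
·········
·········
t=10: ·········
·········
·········
···<·█···
···███···
···██····
·········
·········
t=11: ·········
·········
···^·····
···█·█···
···███···
···██····
·········
·········
t=12: ·········
·········
···█>····
···█·█···
···███···
···██····
·········
·········
t=13: ·········
·········
···██····
···█v█···
···███···
···██····
·········
·········
t=14: ·········
·········
···██····
···<██···
···███···
···██····
·········
·········
t=15: ·········
·········
···██····
····██···
···v██···
···██····
·········
·········
t=16: ·········
·········
···██····
····██···
····>█···
···██····
·········
·········
t=17: ·········
·········
···██····
····^█···
·····█···
···██····
·········
·········
t=18: ·········
·········
···██····
···<·█···
·····█···
···██····
·········
·········
t=19: ·········
·········
···^█····
···█·█···
·····█···
···██····
·········
·········
t=20: ·········
·········
··<·█····
···█·█···
·····█···
···██····
·········
·········
t=21: ·········
··^······
··█·█····
···█·█···
·····█···
···██····
·········
·········
t=22: ·········
··█>·····
··█·█····
···█·█···
·····█···
···██····
·········
·········
t=23: ·········
··██·····
··█v█····
···█·█···
·····█···
···██····
·········
·········
t=24: ·········
··██·····
··<██····
···█·█···
·····█···
···██····
·········
·········
t=25: ·········
··██·····
···██····
··v█·█···
·····█···
···██····
·········
·········
t=26: ·········
··██·····
···██····
·<██·█···
·····█···
···██····
·········
·········
t=27: ·········
··██·····
·^·██····
·███·█···
·····█···
···██····
·········
·········
t=28: ·········
··██·····
·█>██····
·███·█···
·····█···
···██····
·········
·········
t=29: ·········
··██·····
·████····
·█v█·█···
·····█···
···██····
·········
·········
t=30: ·········
··██·····
·████····
·█·>·█···
·····█···
···██····
·········
·········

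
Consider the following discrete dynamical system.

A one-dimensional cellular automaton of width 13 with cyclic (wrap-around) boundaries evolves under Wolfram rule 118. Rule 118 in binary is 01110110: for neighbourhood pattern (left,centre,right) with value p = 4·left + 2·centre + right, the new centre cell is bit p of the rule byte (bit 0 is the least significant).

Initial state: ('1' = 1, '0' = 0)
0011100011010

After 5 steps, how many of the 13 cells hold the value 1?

step 0: 0011100011010
step 1: 0100110101111
step 2: 1111011110001
step 3: 0001100011010
step 4: 0010110101111
step 5: 1111011110001

9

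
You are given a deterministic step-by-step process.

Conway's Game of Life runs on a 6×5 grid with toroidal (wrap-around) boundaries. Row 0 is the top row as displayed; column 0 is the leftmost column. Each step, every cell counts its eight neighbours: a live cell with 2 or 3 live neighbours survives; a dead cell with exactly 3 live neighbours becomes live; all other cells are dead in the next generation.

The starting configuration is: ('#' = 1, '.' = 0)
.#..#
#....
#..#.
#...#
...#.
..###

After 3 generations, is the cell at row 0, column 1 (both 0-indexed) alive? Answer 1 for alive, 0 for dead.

step 0: .#..#
#....
#..#.
#...#
...#.
..###
step 1: .##.#
##...
##...
#..#.
#.#..
#.#.#
step 2: ..#.#
....#
..#..
#.#..
#.#..
..#.#
step 3: #...#
.....
.#.#.
..##.
#.#.#
#.#.#

0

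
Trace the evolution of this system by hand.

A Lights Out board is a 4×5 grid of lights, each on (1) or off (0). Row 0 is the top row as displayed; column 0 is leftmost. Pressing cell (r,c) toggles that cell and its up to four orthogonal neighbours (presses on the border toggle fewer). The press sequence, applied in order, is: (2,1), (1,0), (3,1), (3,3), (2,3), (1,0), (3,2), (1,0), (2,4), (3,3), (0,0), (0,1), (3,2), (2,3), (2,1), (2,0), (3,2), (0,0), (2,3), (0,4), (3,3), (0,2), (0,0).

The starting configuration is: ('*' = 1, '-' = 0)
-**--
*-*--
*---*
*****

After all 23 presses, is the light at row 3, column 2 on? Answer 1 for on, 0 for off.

t=0: -**--
*-*--
*---*
*****
t=1: -**--
***--
-**-*
*-***
t=2: ***--
--*--
***-*
*-***
t=3: ***--
--*--
*-*-*
-*-**
t=4: ***--
--*--
*-***
-**--
t=5: ***--
--**-
*----
-***-
t=6: -**--
****-
-----
-***-
t=7: -**--
****-
--*--
-----
t=8: ***--
--**-
*-*--
-----
t=9: ***--
--***
*-***
----*
t=10: ***--
--***
*-*-*
--**-
t=11: --*--
*-***
*-*-*
--**-
t=12: **---
*****
*-*-*
--**-
t=13: **---
*****
*---*
-*---
t=14: **---
***-*
*-**-
-*-*-
t=15: **---
*-*-*
-*-*-
---*-
t=16: **---
--*-*
*--*-
*--*-
t=17: **---
--*-*
*-**-
***--
t=18: -----
*-*-*
*-**-
***--
t=19: -----
*-***
*---*
****-
t=20: ---**
*-**-
*---*
****-
t=21: ---**
*-**-
*--**
**--*
t=22: -**-*
*--*-
*--**
**--*
t=23: *-*-*
---*-
*--**
**--*

0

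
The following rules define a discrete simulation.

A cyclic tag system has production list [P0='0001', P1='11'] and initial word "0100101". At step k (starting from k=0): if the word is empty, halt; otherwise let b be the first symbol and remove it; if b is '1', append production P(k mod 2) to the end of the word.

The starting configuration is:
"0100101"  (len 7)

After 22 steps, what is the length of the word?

t=0: "0100101"  (len 7)
t=1: "100101"  (len 6)
t=2: "0010111"  (len 7)
t=3: "010111"  (len 6)
t=4: "10111"  (len 5)
t=5: "01110001"  (len 8)
t=6: "1110001"  (len 7)
t=7: "1100010001"  (len 10)
t=8: "10001000111"  (len 11)
t=9: "00010001110001"  (len 14)
t=10: "0010001110001"  (len 13)
t=11: "010001110001"  (len 12)
t=12: "10001110001"  (len 11)
t=13: "00011100010001"  (len 14)
t=14: "0011100010001"  (len 13)
t=15: "011100010001"  (len 12)
t=16: "11100010001"  (len 11)
t=17: "11000100010001"  (len 14)
t=18: "100010001000111"  (len 15)
t=19: "000100010001110001"  (len 18)
t=20: "00100010001110001"  (len 17)
t=21: "0100010001110001"  (len 16)
t=22: "100010001110001"  (len 15)

15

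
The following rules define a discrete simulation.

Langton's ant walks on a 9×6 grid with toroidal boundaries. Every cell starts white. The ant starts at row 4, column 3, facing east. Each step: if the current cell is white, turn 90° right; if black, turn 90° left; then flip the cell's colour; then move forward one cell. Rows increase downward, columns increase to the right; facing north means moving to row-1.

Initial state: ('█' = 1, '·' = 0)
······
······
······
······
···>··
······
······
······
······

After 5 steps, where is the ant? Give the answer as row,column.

t=0: ······
······
······
······
···>··
······
······
······
······
t=1: ······
······
······
······
···█··
···v··
······
······
······
t=2: ······
······
······
······
···█··
··<█··
······
······
······
t=3: ······
······
······
······
··^█··
··██··
······
······
······
t=4: ······
······
······
······
··█>··
··██··
······
······
······
t=5: ······
······
······
···^··
··█···
··██··
······
······
······

3,3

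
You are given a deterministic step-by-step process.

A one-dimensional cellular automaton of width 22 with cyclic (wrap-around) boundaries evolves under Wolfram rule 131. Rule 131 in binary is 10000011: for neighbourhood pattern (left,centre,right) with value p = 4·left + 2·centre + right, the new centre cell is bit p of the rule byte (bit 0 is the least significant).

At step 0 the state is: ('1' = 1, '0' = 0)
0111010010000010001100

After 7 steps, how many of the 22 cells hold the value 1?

step 0: 0111010010000010001100
step 1: 1010000100111100110001
step 2: 0000111001011001000110
step 3: 1111010010000010011000
step 4: 0110000100111100100011
step 5: 0000111001011001001100
step 6: 1111010010000010010001
step 7: 1110000100111100100110

11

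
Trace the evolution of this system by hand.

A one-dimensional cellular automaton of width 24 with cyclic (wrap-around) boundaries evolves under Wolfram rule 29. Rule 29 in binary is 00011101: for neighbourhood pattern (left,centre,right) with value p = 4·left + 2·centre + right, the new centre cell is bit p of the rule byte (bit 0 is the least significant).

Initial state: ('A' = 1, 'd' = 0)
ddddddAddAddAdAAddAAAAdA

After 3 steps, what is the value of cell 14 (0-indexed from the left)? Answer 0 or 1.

1

t=0: ddddddAddAddAdAAddAAAAdA
t=1: AAAAAdAAdAAdAdAdAdAddddA
t=2: ddddddAddAddAdAdAdAAAAdA
t=3: AAAAAdAAdAAdAdAdAdAddddA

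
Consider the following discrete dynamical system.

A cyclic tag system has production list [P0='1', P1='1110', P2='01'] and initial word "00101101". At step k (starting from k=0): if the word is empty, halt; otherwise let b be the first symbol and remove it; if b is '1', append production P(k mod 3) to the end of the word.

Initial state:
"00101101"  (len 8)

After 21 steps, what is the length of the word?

step 0: "00101101"  (len 8)
step 1: "0101101"  (len 7)
step 2: "101101"  (len 6)
step 3: "0110101"  (len 7)
step 4: "110101"  (len 6)
step 5: "101011110"  (len 9)
step 6: "0101111001"  (len 10)
step 7: "101111001"  (len 9)
step 8: "011110011110"  (len 12)
step 9: "11110011110"  (len 11)
step 10: "11100111101"  (len 11)
step 11: "11001111011110"  (len 14)
step 12: "100111101111001"  (len 15)
step 13: "001111011110011"  (len 15)
step 14: "01111011110011"  (len 14)
step 15: "1111011110011"  (len 13)
step 16: "1110111100111"  (len 13)
step 17: "1101111001111110"  (len 16)
step 18: "10111100111111001"  (len 17)
step 19: "01111001111110011"  (len 17)
step 20: "1111001111110011"  (len 16)
step 21: "11100111111001101"  (len 17)

17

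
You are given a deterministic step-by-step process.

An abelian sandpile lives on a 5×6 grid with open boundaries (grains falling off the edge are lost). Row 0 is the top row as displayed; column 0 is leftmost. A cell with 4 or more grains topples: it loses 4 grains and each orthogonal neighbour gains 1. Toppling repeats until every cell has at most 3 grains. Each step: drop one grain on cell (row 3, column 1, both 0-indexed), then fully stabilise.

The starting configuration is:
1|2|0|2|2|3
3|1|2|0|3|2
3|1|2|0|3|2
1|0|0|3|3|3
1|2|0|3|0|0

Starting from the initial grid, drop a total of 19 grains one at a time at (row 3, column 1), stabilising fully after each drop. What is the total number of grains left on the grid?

k=0  1|2|0|2|2|3
3|1|2|0|3|2
3|1|2|0|3|2
1|0|0|3|3|3
1|2|0|3|0|0
k=1  1|2|0|2|2|3
3|1|2|0|3|2
3|1|2|0|3|2
1|1|0|3|3|3
1|2|0|3|0|0
k=2  1|2|0|2|2|3
3|1|2|0|3|2
3|1|2|0|3|2
1|2|0|3|3|3
1|2|0|3|0|0
k=3  1|2|0|2|2|3
3|1|2|0|3|2
3|1|2|0|3|2
1|3|0|3|3|3
1|2|0|3|0|0
k=4  1|2|0|2|2|3
3|1|2|0|3|2
3|2|2|0|3|2
2|0|1|3|3|3
1|3|0|3|0|0
k=5  1|2|0|2|2|3
3|1|2|0|3|2
3|2|2|0|3|2
2|1|1|3|3|3
1|3|0|3|0|0
k=6  1|2|0|2|2|3
3|1|2|0|3|2
3|2|2|0|3|2
2|2|1|3|3|3
1|3|0|3|0|0
k=7  1|2|0|2|2|3
3|1|2|0|3|2
3|2|2|0|3|2
2|3|1|3|3|3
1|3|0|3|0|0
k=8  1|2|0|2|2|3
3|1|2|0|3|2
3|3|2|0|3|2
3|1|2|3|3|3
2|0|1|3|0|0
k=9  1|2|0|2|2|3
3|1|2|0|3|2
3|3|2|0|3|2
3|2|2|3|3|3
2|0|1|3|0|0
k=10  1|2|0|2|2|3
3|1|2|0|3|2
3|3|2|0|3|2
3|3|2|3|3|3
2|0|1|3|0|0
k=11  2|2|0|2|2|3
0|3|2|0|3|2
2|1|3|0|3|2
1|2|3|3|3|3
3|1|1|3|0|0
k=12  2|2|0|2|2|3
0|3|2|0|3|2
2|1|3|0|3|2
1|3|3|3|3|3
3|1|1|3|0|0
k=13  2|2|0|3|0|1
0|3|3|1|2|1
2|3|0|3|2|1
2|1|2|2|2|1
3|2|3|0|2|1
k=14  2|2|0|3|0|1
0|3|3|1|2|1
2|3|0|3|2|1
2|2|2|2|2|1
3|2|3|0|2|1
k=15  2|2|0|3|0|1
0|3|3|1|2|1
2|3|0|3|2|1
2|3|2|2|2|1
3|2|3|0|2|1
k=16  2|3|1|3|0|1
1|1|0|2|2|1
3|1|2|3|2|1
3|1|3|2|2|1
3|3|3|0|2|1
k=17  2|3|1|3|0|1
1|1|0|2|2|1
3|1|2|3|2|1
3|2|3|2|2|1
3|3|3|0|2|1
k=18  2|3|1|3|0|1
1|1|0|2|2|1
3|1|2|3|2|1
3|3|3|2|2|1
3|3|3|0|2|1
k=19  2|3|1|3|0|1
2|1|0|2|2|1
0|3|3|3|2|1
2|3|1|3|2|1
1|2|1|1|2|1

50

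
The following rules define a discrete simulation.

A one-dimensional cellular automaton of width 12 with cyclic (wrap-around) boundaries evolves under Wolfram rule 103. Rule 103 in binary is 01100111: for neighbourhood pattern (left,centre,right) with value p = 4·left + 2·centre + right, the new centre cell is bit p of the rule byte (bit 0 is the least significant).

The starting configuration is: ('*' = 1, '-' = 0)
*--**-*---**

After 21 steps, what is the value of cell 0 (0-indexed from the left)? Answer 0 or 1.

k=0  *--**-*---**
k=1  *-*-***-**--
k=2  ****--**-*-*
k=3  ---*-*-****-
k=4  *******---*-
k=5  ------*-****
k=6  -*******---*
k=7  *------*-***
k=8  *-*******---
k=9  **------*-**
k=10  -*-*******--
k=11  ***------*-*
k=12  --*-*******-
k=13  ****------*-
k=14  ---*-*******
k=15  -****------*
k=16  *---*-******
k=17  *-****------
k=18  **---*-*****
k=19  -*-****-----
k=20  ***---*-****
k=21  --*-****----

0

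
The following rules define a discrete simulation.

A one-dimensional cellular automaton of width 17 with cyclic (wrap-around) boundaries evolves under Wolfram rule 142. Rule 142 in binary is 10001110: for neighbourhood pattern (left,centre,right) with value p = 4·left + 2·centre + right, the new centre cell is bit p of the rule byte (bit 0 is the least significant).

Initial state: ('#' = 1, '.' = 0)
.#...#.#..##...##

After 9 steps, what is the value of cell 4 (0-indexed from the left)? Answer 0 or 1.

0) .#...#.#..##...##
1) .#..##.#.##...##.
2) ##.##..#.#...##..
3) #..#..##.#..##..#
4) ..##.##..#.##..##
5) .##..#..##.#..##.
6) ##..##.##..#.##..
7) #..##..#..##.#..#
8) ..##..##.##..#.##
9) .##..##..#..##.#.

0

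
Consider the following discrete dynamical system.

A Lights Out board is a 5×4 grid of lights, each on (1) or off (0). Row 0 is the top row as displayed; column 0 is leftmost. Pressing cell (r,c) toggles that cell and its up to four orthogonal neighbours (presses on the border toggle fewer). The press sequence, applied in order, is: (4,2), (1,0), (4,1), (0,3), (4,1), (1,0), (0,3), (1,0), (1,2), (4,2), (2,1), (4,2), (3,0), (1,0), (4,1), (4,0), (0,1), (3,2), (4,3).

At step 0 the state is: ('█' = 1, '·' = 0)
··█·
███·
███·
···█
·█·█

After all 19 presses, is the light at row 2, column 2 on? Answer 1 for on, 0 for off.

0

k=0  ··█·
███·
███·
···█
·█·█
k=1  ··█·
███·
███·
··██
··█·
k=2  █·█·
··█·
·██·
··██
··█·
k=3  █·█·
··█·
·██·
·███
██··
k=4  █··█
··██
·██·
·███
██··
k=5  █··█
··██
·██·
··██
··█·
k=6  ···█
████
███·
··██
··█·
k=7  ··█·
███·
███·
··██
··█·
k=8  █·█·
··█·
·██·
··██
··█·
k=9  █···
·█·█
·█··
··██
··█·
k=10  █···
·█·█
·█··
···█
·█·█
k=11  █···
···█
█·█·
·█·█
·█·█
k=12  █···
···█
█·█·
·███
··█·
k=13  █···
···█
··█·
█·██
█·█·
k=14  ····
██·█
█·█·
█·██
█·█·
k=15  ····
██·█
█·█·
████
·█··
k=16  ····
██·█
█·█·
·███
█···
k=17  ███·
█··█
█·█·
·███
█···
k=18  ███·
█··█
█···
····
█·█·
k=19  ███·
█··█
█···
···█
█··█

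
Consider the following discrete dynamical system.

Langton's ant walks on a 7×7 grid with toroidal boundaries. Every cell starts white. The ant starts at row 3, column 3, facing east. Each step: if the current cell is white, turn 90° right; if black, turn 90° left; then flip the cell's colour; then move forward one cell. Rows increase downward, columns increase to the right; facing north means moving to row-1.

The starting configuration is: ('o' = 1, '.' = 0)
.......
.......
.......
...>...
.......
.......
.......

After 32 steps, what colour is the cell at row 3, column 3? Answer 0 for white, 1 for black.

step 0: .......
.......
.......
...>...
.......
.......
.......
step 1: .......
.......
.......
...o...
...v...
.......
.......
step 2: .......
.......
.......
...o...
..<o...
.......
.......
step 3: .......
.......
.......
..^o...
..oo...
.......
.......
step 4: .......
.......
.......
..o>...
..oo...
.......
.......
step 5: .......
.......
...^...
..o....
..oo...
.......
.......
step 6: .......
.......
...o>..
..o....
..oo...
.......
.......
step 7: .......
.......
...oo..
..o.v..
..oo...
.......
.......
step 8: .......
.......
...oo..
..o<o..
..oo...
.......
.......
step 9: .......
.......
...^o..
..ooo..
..oo...
.......
.......
step 10: .......
.......
..<.o..
..ooo..
..oo...
.......
.......
step 11: .......
..^....
..o.o..
..ooo..
..oo...
.......
.......
step 12: .......
..o>...
..o.o..
..ooo..
..oo...
.......
.......
step 13: .......
..oo...
..ovo..
..ooo..
..oo...
.......
.......
step 14: .......
..oo...
..<oo..
..ooo..
..oo...
.......
.......
step 15: .......
..oo...
...oo..
..voo..
..oo...
.......
.......
step 16: .......
..oo...
...oo..
...>o..
..oo...
.......
.......
step 17: .......
..oo...
...^o..
....o..
..oo...
.......
.......
step 18: .......
..oo...
..<.o..
....o..
..oo...
.......
.......
step 19: .......
..^o...
..o.o..
....o..
..oo...
.......
.......
step 20: .......
.<.o...
..o.o..
....o..
..oo...
.......
.......
step 21: .^.....
.o.o...
..o.o..
....o..
..oo...
.......
.......
step 22: .o>....
.o.o...
..o.o..
....o..
..oo...
.......
.......
step 23: .oo....
.ovo...
..o.o..
....o..
..oo...
.......
.......
step 24: .oo....
.<oo...
..o.o..
....o..
..oo...
.......
.......
step 25: .oo....
..oo...
.vo.o..
....o..
..oo...
.......
.......
step 26: .oo....
..oo...
<oo.o..
....o..
..oo...
.......
.......
step 27: .oo....
^.oo...
ooo.o..
....o..
..oo...
.......
.......
step 28: .oo....
o>oo...
ooo.o..
....o..
..oo...
.......
.......
step 29: .oo....
oooo...
ovo.o..
....o..
..oo...
.......
.......
step 30: .oo....
oooo...
o.>.o..
....o..
..oo...
.......
.......
step 31: .oo....
oo^o...
o...o..
....o..
..oo...
.......
.......
step 32: .oo....
o<.o...
o...o..
....o..
..oo...
.......
.......

0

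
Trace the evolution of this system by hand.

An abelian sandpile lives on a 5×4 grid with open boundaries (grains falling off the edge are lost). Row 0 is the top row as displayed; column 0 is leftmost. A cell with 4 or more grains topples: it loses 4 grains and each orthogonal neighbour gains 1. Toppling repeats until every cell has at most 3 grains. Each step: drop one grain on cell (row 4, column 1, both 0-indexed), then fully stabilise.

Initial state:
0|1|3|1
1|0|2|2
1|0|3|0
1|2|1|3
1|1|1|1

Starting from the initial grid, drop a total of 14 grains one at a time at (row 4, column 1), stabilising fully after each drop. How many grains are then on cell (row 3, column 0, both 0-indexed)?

3

[0] 0|1|3|1
1|0|2|2
1|0|3|0
1|2|1|3
1|1|1|1
[1] 0|1|3|1
1|0|2|2
1|0|3|0
1|2|1|3
1|2|1|1
[2] 0|1|3|1
1|0|2|2
1|0|3|0
1|2|1|3
1|3|1|1
[3] 0|1|3|1
1|0|2|2
1|0|3|0
1|3|1|3
2|0|2|1
[4] 0|1|3|1
1|0|2|2
1|0|3|0
1|3|1|3
2|1|2|1
[5] 0|1|3|1
1|0|2|2
1|0|3|0
1|3|1|3
2|2|2|1
[6] 0|1|3|1
1|0|2|2
1|0|3|0
1|3|1|3
2|3|2|1
[7] 0|1|3|1
1|0|2|2
1|1|3|0
2|0|2|3
3|1|3|1
[8] 0|1|3|1
1|0|2|2
1|1|3|0
2|0|2|3
3|2|3|1
[9] 0|1|3|1
1|0|2|2
1|1|3|0
2|0|2|3
3|3|3|1
[10] 0|1|3|1
1|0|2|2
1|1|3|0
3|1|3|3
0|2|0|2
[11] 0|1|3|1
1|0|2|2
1|1|3|0
3|1|3|3
0|3|0|2
[12] 0|1|3|1
1|0|2|2
1|1|3|0
3|2|3|3
1|0|1|2
[13] 0|1|3|1
1|0|2|2
1|1|3|0
3|2|3|3
1|1|1|2
[14] 0|1|3|1
1|0|2|2
1|1|3|0
3|2|3|3
1|2|1|2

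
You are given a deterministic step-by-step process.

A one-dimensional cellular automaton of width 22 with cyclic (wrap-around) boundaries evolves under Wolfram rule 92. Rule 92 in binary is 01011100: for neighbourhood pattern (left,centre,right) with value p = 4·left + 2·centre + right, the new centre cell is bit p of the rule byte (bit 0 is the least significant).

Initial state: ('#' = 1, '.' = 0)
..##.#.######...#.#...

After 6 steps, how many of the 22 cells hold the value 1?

12

gen 0: ..##.#.######...#.#...
gen 1: ..##.#.#....##..#.##..
gen 2: ..##.#.##...###.#.###.
gen 3: ..##.#.###..#.#.#.#.##
gen 4: #.##.#.#.##.#.#.#.#.##
gen 5: #.##.#.#.##.#.#.#.#.#.
gen 6: #.##.#.#.##.#.#.#.#.#.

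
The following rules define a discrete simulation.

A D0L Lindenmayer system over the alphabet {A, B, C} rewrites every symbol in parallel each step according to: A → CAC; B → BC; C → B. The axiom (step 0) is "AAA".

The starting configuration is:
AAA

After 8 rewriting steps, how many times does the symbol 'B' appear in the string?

198

k=0  AAA
k=1  CACCACCAC
k=2  BCACBBCACBBCACB
k=3  BCBCACBBCBCBCACBBCBCBCACBBC
k=4  BCBBCBCACBBCBCBBCBBCBCACBBCBCBBCBBCBCACBBCBCB
k=5  BCBBCBCBBCBCACBBCBCBBCBBCBCBBCBCBBCBCACBBCBCBBCBBCBCBBCBCBBCBCACBBCBCBBCBBC
k=6  BCBBCBCBBCBBCBCBBCBCACBBCBCBBCBBCBCBBCBCBBCBBCBCBBCBBCBCBB…CBCBBCBBCBCBBCBCBBCBBCBCBBCBBCBCBBCBCACBBCBCBBCBBCBCBBCBCB  (len 123)
k=7  BCBBCBCBBCBBCBCBBCBCBBCBBCBCBBCBCACBBCBCBBCBBCBCBBCBCBBCBB…CBBCBCBBCBCBBCBBCBCBBCBCACBBCBCBBCBBCBCBBCBCBBCBBCBCBBCBBC  (len 201)
k=8  BCBBCBCBBCBBCBCBBCBCBBCBBCBCBBCBBCBCBBCBCBBCBBCBCBBCBCACBB…CBCACBBCBCBBCBBCBCBBCBCBBCBBCBCBBCBBCBCBBCBCBBCBBCBCBBCBCB  (len 327)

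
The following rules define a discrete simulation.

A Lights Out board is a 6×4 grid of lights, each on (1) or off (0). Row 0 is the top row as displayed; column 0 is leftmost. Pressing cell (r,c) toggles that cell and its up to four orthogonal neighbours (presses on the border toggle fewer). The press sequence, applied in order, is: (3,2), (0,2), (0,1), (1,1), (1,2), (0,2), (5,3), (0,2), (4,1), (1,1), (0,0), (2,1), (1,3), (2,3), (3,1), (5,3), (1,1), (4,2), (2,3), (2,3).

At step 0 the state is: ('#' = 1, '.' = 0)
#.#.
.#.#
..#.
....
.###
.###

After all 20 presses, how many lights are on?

[0] #.#.
.#.#
..#.
....
.###
.###
[1] #.#.
.#.#
....
.###
.#.#
.###
[2] ##.#
.###
....
.###
.#.#
.###
[3] ..##
..##
....
.###
.#.#
.###
[4] .###
##.#
.#..
.###
.#.#
.###
[5] .#.#
#.#.
.##.
.###
.#.#
.###
[6] ..#.
#...
.##.
.###
.#.#
.###
[7] ..#.
#...
.##.
.###
.#..
.#..
[8] .#.#
#.#.
.##.
.###
.#..
.#..
[9] .#.#
#.#.
.##.
..##
#.#.
....
[10] ...#
.#..
..#.
..##
#.#.
....
[11] ##.#
##..
..#.
..##
#.#.
....
[12] ##.#
#...
##..
.###
#.#.
....
[13] ##..
#.##
##.#
.###
#.#.
....
[14] ##..
#.#.
###.
.##.
#.#.
....
[15] ##..
#.#.
#.#.
#...
###.
....
[16] ##..
#.#.
#.#.
#...
####
..##
[17] #...
.#..
###.
#...
####
..##
[18] #...
.#..
###.
#.#.
#...
...#
[19] #...
.#.#
##.#
#.##
#...
...#
[20] #...
.#..
###.
#.#.
#...
...#

9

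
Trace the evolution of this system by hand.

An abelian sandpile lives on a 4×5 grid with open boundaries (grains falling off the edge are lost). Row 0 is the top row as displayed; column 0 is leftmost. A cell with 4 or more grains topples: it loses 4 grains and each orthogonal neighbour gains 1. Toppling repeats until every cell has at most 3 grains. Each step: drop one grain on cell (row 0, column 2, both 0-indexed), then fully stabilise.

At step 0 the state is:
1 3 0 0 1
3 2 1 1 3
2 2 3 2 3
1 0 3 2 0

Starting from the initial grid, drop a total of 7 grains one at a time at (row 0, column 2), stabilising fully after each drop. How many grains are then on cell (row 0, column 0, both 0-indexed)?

0) 1 3 0 0 1
3 2 1 1 3
2 2 3 2 3
1 0 3 2 0
1) 1 3 1 0 1
3 2 1 1 3
2 2 3 2 3
1 0 3 2 0
2) 1 3 2 0 1
3 2 1 1 3
2 2 3 2 3
1 0 3 2 0
3) 1 3 3 0 1
3 2 1 1 3
2 2 3 2 3
1 0 3 2 0
4) 2 0 1 1 1
3 3 2 1 3
2 2 3 2 3
1 0 3 2 0
5) 2 0 2 1 1
3 3 2 1 3
2 2 3 2 3
1 0 3 2 0
6) 2 0 3 1 1
3 3 2 1 3
2 2 3 2 3
1 0 3 2 0
7) 2 1 0 2 1
3 3 3 1 3
2 2 3 2 3
1 0 3 2 0

2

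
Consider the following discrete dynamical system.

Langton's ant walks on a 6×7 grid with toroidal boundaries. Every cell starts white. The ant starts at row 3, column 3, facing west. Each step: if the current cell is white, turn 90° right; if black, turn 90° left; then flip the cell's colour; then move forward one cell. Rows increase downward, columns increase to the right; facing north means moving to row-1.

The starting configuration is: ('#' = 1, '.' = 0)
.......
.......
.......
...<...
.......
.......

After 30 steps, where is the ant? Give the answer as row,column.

0) .......
.......
.......
...<...
.......
.......
1) .......
.......
...^...
...#...
.......
.......
2) .......
.......
...#>..
...#...
.......
.......
3) .......
.......
...##..
...#v..
.......
.......
4) .......
.......
...##..
...<#..
.......
.......
5) .......
.......
...##..
....#..
...v...
.......
6) .......
.......
...##..
....#..
..<#...
.......
7) .......
.......
...##..
..^.#..
..##...
.......
8) .......
.......
...##..
..#>#..
..##...
.......
9) .......
.......
...##..
..###..
..#v...
.......
10) .......
.......
...##..
..###..
..#.>..
.......
11) .......
.......
...##..
..###..
..#.#..
....v..
12) .......
.......
...##..
..###..
..#.#..
...<#..
13) .......
.......
...##..
..###..
..#^#..
...##..
14) .......
.......
...##..
..###..
..##>..
...##..
15) .......
.......
...##..
..##^..
..##...
...##..
16) .......
.......
...##..
..#<...
..##...
...##..
17) .......
.......
...##..
..#....
..#v...
...##..
18) .......
.......
...##..
..#....
..#.>..
...##..
19) .......
.......
...##..
..#....
..#.#..
...#v..
20) .......
.......
...##..
..#....
..#.#..
...#.>.
21) .....v.
.......
...##..
..#....
..#.#..
...#.#.
22) ....<#.
.......
...##..
..#....
..#.#..
...#.#.
23) ....##.
.......
...##..
..#....
..#.#..
...#^#.
24) ....##.
.......
...##..
..#....
..#.#..
...##>.
25) ....##.
.......
...##..
..#....
..#.#^.
...##..
26) ....##.
.......
...##..
..#....
..#.##>
...##..
27) ....##.
.......
...##..
..#....
..#.###
...##.v
28) ....##.
.......
...##..
..#....
..#.###
...##<#
29) ....##.
.......
...##..
..#....
..#.#^#
...####
30) ....##.
.......
...##..
..#....
..#.<.#
...####

4,4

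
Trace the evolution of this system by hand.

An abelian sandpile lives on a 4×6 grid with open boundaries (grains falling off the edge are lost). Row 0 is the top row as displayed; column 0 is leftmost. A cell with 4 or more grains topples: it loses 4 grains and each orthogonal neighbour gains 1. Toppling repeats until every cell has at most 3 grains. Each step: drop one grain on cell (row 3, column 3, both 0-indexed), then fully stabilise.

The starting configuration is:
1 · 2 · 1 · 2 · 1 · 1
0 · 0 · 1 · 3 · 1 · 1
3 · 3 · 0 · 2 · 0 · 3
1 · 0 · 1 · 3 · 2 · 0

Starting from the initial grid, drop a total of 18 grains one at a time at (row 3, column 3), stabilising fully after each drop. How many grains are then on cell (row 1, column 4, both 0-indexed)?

[0] 1 · 2 · 1 · 2 · 1 · 1
0 · 0 · 1 · 3 · 1 · 1
3 · 3 · 0 · 2 · 0 · 3
1 · 0 · 1 · 3 · 2 · 0
[1] 1 · 2 · 1 · 2 · 1 · 1
0 · 0 · 1 · 3 · 1 · 1
3 · 3 · 0 · 3 · 0 · 3
1 · 0 · 2 · 0 · 3 · 0
[2] 1 · 2 · 1 · 2 · 1 · 1
0 · 0 · 1 · 3 · 1 · 1
3 · 3 · 0 · 3 · 0 · 3
1 · 0 · 2 · 1 · 3 · 0
[3] 1 · 2 · 1 · 2 · 1 · 1
0 · 0 · 1 · 3 · 1 · 1
3 · 3 · 0 · 3 · 0 · 3
1 · 0 · 2 · 2 · 3 · 0
[4] 1 · 2 · 1 · 2 · 1 · 1
0 · 0 · 1 · 3 · 1 · 1
3 · 3 · 0 · 3 · 0 · 3
1 · 0 · 2 · 3 · 3 · 0
[5] 1 · 2 · 1 · 3 · 1 · 1
0 · 0 · 2 · 0 · 2 · 1
3 · 3 · 1 · 1 · 2 · 3
1 · 0 · 3 · 2 · 0 · 1
[6] 1 · 2 · 1 · 3 · 1 · 1
0 · 0 · 2 · 0 · 2 · 1
3 · 3 · 1 · 1 · 2 · 3
1 · 0 · 3 · 3 · 0 · 1
[7] 1 · 2 · 1 · 3 · 1 · 1
0 · 0 · 2 · 0 · 2 · 1
3 · 3 · 2 · 2 · 2 · 3
1 · 1 · 0 · 1 · 1 · 1
[8] 1 · 2 · 1 · 3 · 1 · 1
0 · 0 · 2 · 0 · 2 · 1
3 · 3 · 2 · 2 · 2 · 3
1 · 1 · 0 · 2 · 1 · 1
[9] 1 · 2 · 1 · 3 · 1 · 1
0 · 0 · 2 · 0 · 2 · 1
3 · 3 · 2 · 2 · 2 · 3
1 · 1 · 0 · 3 · 1 · 1
[10] 1 · 2 · 1 · 3 · 1 · 1
0 · 0 · 2 · 0 · 2 · 1
3 · 3 · 2 · 3 · 2 · 3
1 · 1 · 1 · 0 · 2 · 1
[11] 1 · 2 · 1 · 3 · 1 · 1
0 · 0 · 2 · 0 · 2 · 1
3 · 3 · 2 · 3 · 2 · 3
1 · 1 · 1 · 1 · 2 · 1
[12] 1 · 2 · 1 · 3 · 1 · 1
0 · 0 · 2 · 0 · 2 · 1
3 · 3 · 2 · 3 · 2 · 3
1 · 1 · 1 · 2 · 2 · 1
[13] 1 · 2 · 1 · 3 · 1 · 1
0 · 0 · 2 · 0 · 2 · 1
3 · 3 · 2 · 3 · 2 · 3
1 · 1 · 1 · 3 · 2 · 1
[14] 1 · 2 · 1 · 3 · 1 · 1
0 · 0 · 2 · 1 · 2 · 1
3 · 3 · 3 · 0 · 3 · 3
1 · 1 · 2 · 1 · 3 · 1
[15] 1 · 2 · 1 · 3 · 1 · 1
0 · 0 · 2 · 1 · 2 · 1
3 · 3 · 3 · 0 · 3 · 3
1 · 1 · 2 · 2 · 3 · 1
[16] 1 · 2 · 1 · 3 · 1 · 1
0 · 0 · 2 · 1 · 2 · 1
3 · 3 · 3 · 0 · 3 · 3
1 · 1 · 2 · 3 · 3 · 1
[17] 1 · 2 · 1 · 3 · 1 · 1
0 · 0 · 2 · 1 · 3 · 2
3 · 3 · 3 · 2 · 1 · 0
1 · 1 · 3 · 1 · 1 · 3
[18] 1 · 2 · 1 · 3 · 1 · 1
0 · 0 · 2 · 1 · 3 · 2
3 · 3 · 3 · 2 · 1 · 0
1 · 1 · 3 · 2 · 1 · 3

3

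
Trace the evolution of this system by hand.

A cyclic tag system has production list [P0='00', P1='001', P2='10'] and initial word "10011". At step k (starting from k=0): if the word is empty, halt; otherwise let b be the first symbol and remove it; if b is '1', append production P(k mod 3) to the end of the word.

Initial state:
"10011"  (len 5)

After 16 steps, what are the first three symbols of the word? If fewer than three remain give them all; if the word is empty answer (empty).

gen 0: "10011"  (len 5)
gen 1: "001100"  (len 6)
gen 2: "01100"  (len 5)
gen 3: "1100"  (len 4)
gen 4: "10000"  (len 5)
gen 5: "0000001"  (len 7)
gen 6: "000001"  (len 6)
gen 7: "00001"  (len 5)
gen 8: "0001"  (len 4)
gen 9: "001"  (len 3)
gen 10: "01"  (len 2)
gen 11: "1"  (len 1)
gen 12: "10"  (len 2)
gen 13: "000"  (len 3)
gen 14: "00"  (len 2)
gen 15: "0"  (len 1)
gen 16: (halted — word empty)

(empty)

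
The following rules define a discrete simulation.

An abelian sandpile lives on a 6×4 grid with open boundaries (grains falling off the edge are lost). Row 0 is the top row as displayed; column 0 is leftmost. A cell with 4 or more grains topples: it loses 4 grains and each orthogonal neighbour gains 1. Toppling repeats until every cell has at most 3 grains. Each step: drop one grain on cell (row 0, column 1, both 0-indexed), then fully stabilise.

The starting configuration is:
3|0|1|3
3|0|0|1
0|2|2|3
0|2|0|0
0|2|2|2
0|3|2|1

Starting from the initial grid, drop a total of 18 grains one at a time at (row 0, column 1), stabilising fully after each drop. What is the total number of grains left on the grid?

37

gen 0: 3|0|1|3
3|0|0|1
0|2|2|3
0|2|0|0
0|2|2|2
0|3|2|1
gen 1: 3|1|1|3
3|0|0|1
0|2|2|3
0|2|0|0
0|2|2|2
0|3|2|1
gen 2: 3|2|1|3
3|0|0|1
0|2|2|3
0|2|0|0
0|2|2|2
0|3|2|1
gen 3: 3|3|1|3
3|0|0|1
0|2|2|3
0|2|0|0
0|2|2|2
0|3|2|1
gen 4: 1|1|2|3
0|2|0|1
1|2|2|3
0|2|0|0
0|2|2|2
0|3|2|1
gen 5: 1|2|2|3
0|2|0|1
1|2|2|3
0|2|0|0
0|2|2|2
0|3|2|1
gen 6: 1|3|2|3
0|2|0|1
1|2|2|3
0|2|0|0
0|2|2|2
0|3|2|1
gen 7: 2|0|3|3
0|3|0|1
1|2|2|3
0|2|0|0
0|2|2|2
0|3|2|1
gen 8: 2|1|3|3
0|3|0|1
1|2|2|3
0|2|0|0
0|2|2|2
0|3|2|1
gen 9: 2|2|3|3
0|3|0|1
1|2|2|3
0|2|0|0
0|2|2|2
0|3|2|1
gen 10: 2|3|3|3
0|3|0|1
1|2|2|3
0|2|0|0
0|2|2|2
0|3|2|1
gen 11: 3|2|1|0
1|0|2|2
1|3|2|3
0|2|0|0
0|2|2|2
0|3|2|1
gen 12: 3|3|1|0
1|0|2|2
1|3|2|3
0|2|0|0
0|2|2|2
0|3|2|1
gen 13: 0|1|2|0
2|1|2|2
1|3|2|3
0|2|0|0
0|2|2|2
0|3|2|1
gen 14: 0|2|2|0
2|1|2|2
1|3|2|3
0|2|0|0
0|2|2|2
0|3|2|1
gen 15: 0|3|2|0
2|1|2|2
1|3|2|3
0|2|0|0
0|2|2|2
0|3|2|1
gen 16: 1|0|3|0
2|2|2|2
1|3|2|3
0|2|0|0
0|2|2|2
0|3|2|1
gen 17: 1|1|3|0
2|2|2|2
1|3|2|3
0|2|0|0
0|2|2|2
0|3|2|1
gen 18: 1|2|3|0
2|2|2|2
1|3|2|3
0|2|0|0
0|2|2|2
0|3|2|1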